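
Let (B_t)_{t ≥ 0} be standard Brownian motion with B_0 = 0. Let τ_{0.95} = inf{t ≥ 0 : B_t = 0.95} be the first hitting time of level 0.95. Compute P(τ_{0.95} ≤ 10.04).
P(τ_{0.95} ≤ 10.04) = 2(1 − Φ(0.95/√10.04)) = 2(1 − Φ(0.2998)) ≈ 0.7643

By the reflection principle for standard BM, P(τ_b ≤ t) = 2 · P(B_t ≥ b). Since B_t ~ N(0, t), P(B_t ≥ 0.95) = 1 − Φ(0.95/√t) = 1 − Φ(0.95/√10.04) = 1 − Φ(0.2998) ≈ 0.38216. Doubling: P(τ_{0.95} ≤ 10.04) ≈ 2 · 0.38216 = 0.76432 ≈ 0.7643.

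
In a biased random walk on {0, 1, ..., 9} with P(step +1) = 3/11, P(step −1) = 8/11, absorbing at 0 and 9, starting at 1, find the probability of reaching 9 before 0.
P(hit 9 before 0) = (1 − (8/3)^1) / (1 − (8/3)^9) = 6561/26839609

Let u_k denote P(reach 9 before 0 | start at k). Boundary: u_0 = 0, u_9 = 1. Recurrence: u_k = 3/11·u_{k+1} + 8/11·u_{k-1} for 1 ≤ k ≤ 8. Try u_k = A + B·r^k with r = q/p = (8/11)/(3/11) = 8/3. Substitution satisfies the recurrence; boundary conditions give:
  u_k = (1 − r^k) / (1 − r^N) = (1 − (8/3)^1) / (1 − (8/3)^9) = 6561/26839609.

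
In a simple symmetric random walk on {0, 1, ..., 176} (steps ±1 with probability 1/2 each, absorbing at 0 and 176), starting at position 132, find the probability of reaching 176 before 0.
P(hit 176 before 0) = 132/176 = 3/4

Let u_k = P(hit 176 before 0 | start at k). Then u_0 = 0, u_176 = 1, and u_k = u_{k-1}/2 + u_{k+1}/2 for 1 ≤ k ≤ 175. This harmonic recurrence is solved by u_k = k/176, giving u_132 = 132/176 = 3/4.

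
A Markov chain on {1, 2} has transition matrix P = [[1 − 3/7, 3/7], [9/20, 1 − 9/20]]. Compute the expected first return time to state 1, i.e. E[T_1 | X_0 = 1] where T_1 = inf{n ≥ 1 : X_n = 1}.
E[T_1 | X_0 = 1] = 1/π_1 = 41/21

For an irreducible recurrent Markov chain with stationary distribution π, E[T_i | X_0 = i] = 1/π_i (Kac's formula). Here π_1 = (9/20)/(3/7 + 9/20) = (9/20)/(123/140) = 21/41, so E[T_1 | X_0 = 1] = 1/π_1 = (3/7 + 9/20)/(9/20) = (123/140)/(9/20) = 41/21.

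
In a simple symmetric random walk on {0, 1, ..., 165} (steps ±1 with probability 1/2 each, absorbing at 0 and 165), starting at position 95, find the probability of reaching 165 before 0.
P(hit 165 before 0) = 95/165 = 19/33

Let u_k = P(hit 165 before 0 | start at k). Then u_0 = 0, u_165 = 1, and u_k = u_{k-1}/2 + u_{k+1}/2 for 1 ≤ k ≤ 164. This harmonic recurrence is solved by u_k = k/165, giving u_95 = 95/165 = 19/33.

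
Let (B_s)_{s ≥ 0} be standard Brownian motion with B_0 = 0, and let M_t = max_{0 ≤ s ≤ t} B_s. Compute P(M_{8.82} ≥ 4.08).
P(M_{8.82} ≥ 4.08) = 2·P(B_{8.82} ≥ 4.08) = 2(1 − Φ(4.08/√8.82)) ≈ 0.1695

By the reflection principle for Brownian motion, P(M_t ≥ a) = 2 · P(B_t ≥ a) for a ≥ 0. Since B_t ~ N(0, t), P(B_t ≥ 4.08) = 1 − Φ(4.08/√t) = 1 − Φ(4.08/√8.82) = 1 − Φ(1.3738). So
  P(M_{8.82} ≥ 4.08) = 2(1 − Φ(1.3738)) ≈ 0.1695.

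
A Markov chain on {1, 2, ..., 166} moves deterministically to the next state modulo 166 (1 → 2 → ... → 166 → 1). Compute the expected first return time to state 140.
E[T_140 | X_0 = 140] = 166

The chain cycles deterministically, so starting at state 140 it returns in exactly 166 steps. Equivalently, the stationary distribution is uniform π_j = 1/166 for every state j, so by Kac's formula E[T_140] = 1/π_140 = 166.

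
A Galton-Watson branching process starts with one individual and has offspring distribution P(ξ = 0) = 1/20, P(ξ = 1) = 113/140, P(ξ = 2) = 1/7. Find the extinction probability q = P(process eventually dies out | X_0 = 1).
q = 7/20

The pgf is f(s) = 1/20 + 113/140·s + 1/7·s². The extinction probability q is the smallest fixed point of f in [0, 1]. Setting s = f(s):
  1/7·s² + (113/140 − 1)·s + 1/20 = 0
  1/7·s² − (1/20 + 1/7)·s + 1/20 = 0
which factors as (s − 1)·(1/7·s − 1/20) = 0, giving roots s = 1 and s = (1/20)/(1/7) = 7/20.
Mean offspring μ = 113/140 + 2·1/7 = 153/140 > 1 (supercritical), so q < 1. The extinction probability is the smaller root: q = (1/20)/(1/7) = 7/20.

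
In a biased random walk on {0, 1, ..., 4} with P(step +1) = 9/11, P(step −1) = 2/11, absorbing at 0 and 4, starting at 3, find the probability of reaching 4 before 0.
P(hit 4 before 0) = (1 − (2/9)^3) / (1 − (2/9)^4) = 927/935

Let u_k denote P(reach 4 before 0 | start at k). Boundary: u_0 = 0, u_4 = 1. Recurrence: u_k = 9/11·u_{k+1} + 2/11·u_{k-1} for 1 ≤ k ≤ 3. Try u_k = A + B·r^k with r = q/p = (2/11)/(9/11) = 2/9. Substitution satisfies the recurrence; boundary conditions give:
  u_k = (1 − r^k) / (1 − r^N) = (1 − (2/9)^3) / (1 − (2/9)^4) = 927/935.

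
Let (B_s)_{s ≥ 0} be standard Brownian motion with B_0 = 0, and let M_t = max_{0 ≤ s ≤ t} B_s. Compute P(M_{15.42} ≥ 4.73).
P(M_{15.42} ≥ 4.73) = 2·P(B_{15.42} ≥ 4.73) = 2(1 − Φ(4.73/√15.42)) ≈ 0.2284

By the reflection principle for Brownian motion, P(M_t ≥ a) = 2 · P(B_t ≥ a) for a ≥ 0. Since B_t ~ N(0, t), P(B_t ≥ 4.73) = 1 − Φ(4.73/√t) = 1 − Φ(4.73/√15.42) = 1 − Φ(1.2045). So
  P(M_{15.42} ≥ 4.73) = 2(1 − Φ(1.2045)) ≈ 0.2284.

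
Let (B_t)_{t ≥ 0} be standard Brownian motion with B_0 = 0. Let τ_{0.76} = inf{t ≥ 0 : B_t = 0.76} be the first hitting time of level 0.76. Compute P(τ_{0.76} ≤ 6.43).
P(τ_{0.76} ≤ 6.43) = 2(1 − Φ(0.76/√6.43)) = 2(1 − Φ(0.2997)) ≈ 0.7644

By the reflection principle for standard BM, P(τ_b ≤ t) = 2 · P(B_t ≥ b). Since B_t ~ N(0, t), P(B_t ≥ 0.76) = 1 − Φ(0.76/√t) = 1 − Φ(0.76/√6.43) = 1 − Φ(0.2997) ≈ 0.38220. Doubling: P(τ_{0.76} ≤ 6.43) ≈ 2 · 0.38220 = 0.76440 ≈ 0.7644.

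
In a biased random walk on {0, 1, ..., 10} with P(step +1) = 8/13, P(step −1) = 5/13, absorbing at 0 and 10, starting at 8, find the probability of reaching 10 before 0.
P(hit 10 before 0) = (1 − (5/8)^8) / (1 − (5/8)^10) = 26890816/27281441

Let u_k denote P(reach 10 before 0 | start at k). Boundary: u_0 = 0, u_10 = 1. Recurrence: u_k = 8/13·u_{k+1} + 5/13·u_{k-1} for 1 ≤ k ≤ 9. Try u_k = A + B·r^k with r = q/p = (5/13)/(8/13) = 5/8. Substitution satisfies the recurrence; boundary conditions give:
  u_k = (1 − r^k) / (1 − r^N) = (1 − (5/8)^8) / (1 − (5/8)^10) = 26890816/27281441.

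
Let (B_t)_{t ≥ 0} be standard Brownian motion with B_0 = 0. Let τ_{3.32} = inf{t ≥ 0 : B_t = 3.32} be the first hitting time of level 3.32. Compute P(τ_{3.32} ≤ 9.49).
P(τ_{3.32} ≤ 9.49) = 2(1 − Φ(3.32/√9.49)) = 2(1 − Φ(1.0777)) ≈ 0.2812

By the reflection principle for standard BM, P(τ_b ≤ t) = 2 · P(B_t ≥ b). Since B_t ~ N(0, t), P(B_t ≥ 3.32) = 1 − Φ(3.32/√t) = 1 − Φ(3.32/√9.49) = 1 − Φ(1.0777) ≈ 0.14058. Doubling: P(τ_{3.32} ≤ 9.49) ≈ 2 · 0.14058 = 0.28116 ≈ 0.2812.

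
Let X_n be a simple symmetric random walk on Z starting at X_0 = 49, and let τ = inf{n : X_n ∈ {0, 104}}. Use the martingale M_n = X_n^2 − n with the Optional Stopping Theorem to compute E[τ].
E[τ] = 2695

M_n = X_n^2 − n is a martingale (since E[X_{n+1}^2 | F_n] = X_n^2 + 1). By OST (τ has finite mean in a bounded region), E[M_τ] = E[M_0] = X_0^2 − 0 = 49^2 = 2401. Also E[M_τ] = E[X_τ^2] − E[τ]. The walk exits at 0 or 104, with P(hit 104 first) = 49/104, so E[X_τ^2] = 104^2 · 49/104 + 0 = 5096. Thus E[τ] = E[X_τ^2] − E[M_τ] = 5096 − 2401 = 2695 = 49(104 − 49) = 2695.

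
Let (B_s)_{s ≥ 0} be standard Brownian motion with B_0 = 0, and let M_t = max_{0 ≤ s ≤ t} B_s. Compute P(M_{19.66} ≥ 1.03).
P(M_{19.66} ≥ 1.03) = 2·P(B_{19.66} ≥ 1.03) = 2(1 − Φ(1.03/√19.66)) ≈ 0.8163

By the reflection principle for Brownian motion, P(M_t ≥ a) = 2 · P(B_t ≥ a) for a ≥ 0. Since B_t ~ N(0, t), P(B_t ≥ 1.03) = 1 − Φ(1.03/√t) = 1 − Φ(1.03/√19.66) = 1 − Φ(0.2323). So
  P(M_{19.66} ≥ 1.03) = 2(1 − Φ(0.2323)) ≈ 0.8163.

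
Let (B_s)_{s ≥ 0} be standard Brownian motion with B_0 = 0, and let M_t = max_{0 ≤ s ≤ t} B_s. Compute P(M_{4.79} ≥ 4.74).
P(M_{4.79} ≥ 4.74) = 2·P(B_{4.79} ≥ 4.74) = 2(1 − Φ(4.74/√4.79)) ≈ 0.0303

By the reflection principle for Brownian motion, P(M_t ≥ a) = 2 · P(B_t ≥ a) for a ≥ 0. Since B_t ~ N(0, t), P(B_t ≥ 4.74) = 1 − Φ(4.74/√t) = 1 − Φ(4.74/√4.79) = 1 − Φ(2.1658). So
  P(M_{4.79} ≥ 4.74) = 2(1 − Φ(2.1658)) ≈ 0.0303.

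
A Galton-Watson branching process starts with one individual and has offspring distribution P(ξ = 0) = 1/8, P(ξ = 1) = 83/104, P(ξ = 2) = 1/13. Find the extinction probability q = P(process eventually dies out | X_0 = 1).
q = 1

Mean offspring μ = 0·1/8 + 1·83/104 + 2·1/13 = 99/104 ≤ 1. For μ ≤ 1 with offspring not concentrated at 1, the Galton-Watson process goes extinct almost surely, so q = 1.
(Algebraic check: The pgf is f(s) = 1/8 + 83/104·s + 1/13·s². The extinction probability q is the smallest fixed point of f in [0, 1]. Setting s = f(s):
  1/13·s² + (83/104 − 1)·s + 1/8 = 0
  1/13·s² − (1/8 + 1/13)·s + 1/8 = 0
which factors as (s − 1)·(1/13·s − 1/8) = 0, giving roots s = 1 and s = (1/8)/(1/13) = 13/8. Since 13/8 ≥ 1, the smallest root in [0, 1] is s = 1.)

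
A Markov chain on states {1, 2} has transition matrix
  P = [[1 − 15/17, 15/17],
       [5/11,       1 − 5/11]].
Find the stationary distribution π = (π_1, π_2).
π_1 = 17/50, π_2 = 33/50

Solve πP = π with π_1 + π_2 = 1. From πP = π: π_1 · (1 − 15/17) + π_2 · 5/11 = π_1 ⇒ π_2 · 5/11 = π_1 · 15/17 ⇒ π_2/π_1 = (15/17)/(5/11) = 33/17. Together with π_1 + π_2 = 1:
  π_1 = (5/11)/(15/17 + 5/11) = (5/11)/(250/187) = 17/50,
  π_2 = (15/17)/(15/17 + 5/11) = (15/17)/(250/187) = 33/50.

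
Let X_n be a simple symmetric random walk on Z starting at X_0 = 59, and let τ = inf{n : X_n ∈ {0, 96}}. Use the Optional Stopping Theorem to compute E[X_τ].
E[X_τ] = 59

X_n is a martingale and τ is a bounded-mean stopping time (indeed τ is finite a.s. with bounded expectation since the walk is in a bounded region). By the OST, E[X_τ] = E[X_0] = 59. Equivalently: E[X_τ] = 96 · P(hit 96 first) + 0 · P(hit 0 first) = 96 · (59/96) = 59.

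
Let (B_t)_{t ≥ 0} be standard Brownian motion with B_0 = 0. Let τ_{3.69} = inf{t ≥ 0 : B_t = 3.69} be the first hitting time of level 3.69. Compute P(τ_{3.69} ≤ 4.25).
P(τ_{3.69} ≤ 4.25) = 2(1 − Φ(3.69/√4.25)) = 2(1 − Φ(1.7899)) ≈ 0.0735

By the reflection principle for standard BM, P(τ_b ≤ t) = 2 · P(B_t ≥ b). Since B_t ~ N(0, t), P(B_t ≥ 3.69) = 1 − Φ(3.69/√t) = 1 − Φ(3.69/√4.25) = 1 − Φ(1.7899) ≈ 0.03673. Doubling: P(τ_{3.69} ≤ 4.25) ≈ 2 · 0.03673 = 0.07346 ≈ 0.0735.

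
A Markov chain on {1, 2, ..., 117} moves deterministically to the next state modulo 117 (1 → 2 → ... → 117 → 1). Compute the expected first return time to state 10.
E[T_10 | X_0 = 10] = 117

The chain cycles deterministically, so starting at state 10 it returns in exactly 117 steps. Equivalently, the stationary distribution is uniform π_j = 1/117 for every state j, so by Kac's formula E[T_10] = 1/π_10 = 117.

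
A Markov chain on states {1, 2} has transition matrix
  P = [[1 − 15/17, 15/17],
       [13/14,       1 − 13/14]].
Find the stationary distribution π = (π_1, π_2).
π_1 = 221/431, π_2 = 210/431

Solve πP = π with π_1 + π_2 = 1. From πP = π: π_1 · (1 − 15/17) + π_2 · 13/14 = π_1 ⇒ π_2 · 13/14 = π_1 · 15/17 ⇒ π_2/π_1 = (15/17)/(13/14) = 210/221. Together with π_1 + π_2 = 1:
  π_1 = (13/14)/(15/17 + 13/14) = (13/14)/(431/238) = 221/431,
  π_2 = (15/17)/(15/17 + 13/14) = (15/17)/(431/238) = 210/431.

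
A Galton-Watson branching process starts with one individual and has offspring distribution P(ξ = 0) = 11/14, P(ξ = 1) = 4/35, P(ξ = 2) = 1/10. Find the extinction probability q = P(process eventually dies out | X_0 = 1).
q = 1

Mean offspring μ = 0·11/14 + 1·4/35 + 2·1/10 = 11/35 ≤ 1. For μ ≤ 1 with offspring not concentrated at 1, the Galton-Watson process goes extinct almost surely, so q = 1.
(Algebraic check: The pgf is f(s) = 11/14 + 4/35·s + 1/10·s². The extinction probability q is the smallest fixed point of f in [0, 1]. Setting s = f(s):
  1/10·s² + (4/35 − 1)·s + 11/14 = 0
  1/10·s² − (11/14 + 1/10)·s + 11/14 = 0
which factors as (s − 1)·(1/10·s − 11/14) = 0, giving roots s = 1 and s = (11/14)/(1/10) = 55/7. Since 55/7 ≥ 1, the smallest root in [0, 1] is s = 1.)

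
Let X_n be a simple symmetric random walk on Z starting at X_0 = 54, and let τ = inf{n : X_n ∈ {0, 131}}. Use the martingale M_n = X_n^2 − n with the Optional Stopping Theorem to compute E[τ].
E[τ] = 4158

M_n = X_n^2 − n is a martingale (since E[X_{n+1}^2 | F_n] = X_n^2 + 1). By OST (τ has finite mean in a bounded region), E[M_τ] = E[M_0] = X_0^2 − 0 = 54^2 = 2916. Also E[M_τ] = E[X_τ^2] − E[τ]. The walk exits at 0 or 131, with P(hit 131 first) = 54/131, so E[X_τ^2] = 131^2 · 54/131 + 0 = 7074. Thus E[τ] = E[X_τ^2] − E[M_τ] = 7074 − 2916 = 4158 = 54(131 − 54) = 4158.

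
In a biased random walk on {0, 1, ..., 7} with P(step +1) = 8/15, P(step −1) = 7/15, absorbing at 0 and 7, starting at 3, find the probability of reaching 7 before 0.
P(hit 7 before 0) = (1 − (7/8)^3) / (1 − (7/8)^7) = 692224/1273609

Let u_k denote P(reach 7 before 0 | start at k). Boundary: u_0 = 0, u_7 = 1. Recurrence: u_k = 8/15·u_{k+1} + 7/15·u_{k-1} for 1 ≤ k ≤ 6. Try u_k = A + B·r^k with r = q/p = (7/15)/(8/15) = 7/8. Substitution satisfies the recurrence; boundary conditions give:
  u_k = (1 − r^k) / (1 − r^N) = (1 − (7/8)^3) / (1 − (7/8)^7) = 692224/1273609.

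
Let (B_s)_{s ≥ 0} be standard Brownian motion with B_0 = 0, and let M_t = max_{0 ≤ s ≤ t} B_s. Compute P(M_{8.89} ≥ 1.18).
P(M_{8.89} ≥ 1.18) = 2·P(B_{8.89} ≥ 1.18) = 2(1 − Φ(1.18/√8.89)) ≈ 0.6923

By the reflection principle for Brownian motion, P(M_t ≥ a) = 2 · P(B_t ≥ a) for a ≥ 0. Since B_t ~ N(0, t), P(B_t ≥ 1.18) = 1 − Φ(1.18/√t) = 1 − Φ(1.18/√8.89) = 1 − Φ(0.3958). So
  P(M_{8.89} ≥ 1.18) = 2(1 − Φ(0.3958)) ≈ 0.6923.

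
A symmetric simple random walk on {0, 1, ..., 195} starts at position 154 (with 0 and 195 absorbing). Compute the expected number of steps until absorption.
E[τ | X_0 = 154] = 6314

Let v_k = E[τ | X_0 = k]. Boundary: v_0 = v_195 = 0. Recurrence: v_k = 1 + (v_{k-1} + v_{k+1})/2 for 1 ≤ k ≤ 194. The particular solution to v_k − (v_{k-1} + v_{k+1})/2 = 1 is v_k = −k^2. Adding homogeneous solution A + B k and matching boundaries gives v_k = k (195 − k). Substituting k = 154: v_154 = 154 · 41 = 6314.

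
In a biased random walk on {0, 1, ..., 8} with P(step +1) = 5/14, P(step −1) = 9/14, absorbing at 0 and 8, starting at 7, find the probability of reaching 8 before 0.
P(hit 8 before 0) = (1 − (9/5)^7) / (1 − (9/5)^8) = 5881055/10664024

Let u_k denote P(reach 8 before 0 | start at k). Boundary: u_0 = 0, u_8 = 1. Recurrence: u_k = 5/14·u_{k+1} + 9/14·u_{k-1} for 1 ≤ k ≤ 7. Try u_k = A + B·r^k with r = q/p = (9/14)/(5/14) = 9/5. Substitution satisfies the recurrence; boundary conditions give:
  u_k = (1 − r^k) / (1 − r^N) = (1 − (9/5)^7) / (1 − (9/5)^8) = 5881055/10664024.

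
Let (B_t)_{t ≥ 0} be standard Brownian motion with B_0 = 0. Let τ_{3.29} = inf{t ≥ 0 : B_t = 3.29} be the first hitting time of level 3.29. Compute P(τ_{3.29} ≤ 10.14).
P(τ_{3.29} ≤ 10.14) = 2(1 − Φ(3.29/√10.14)) = 2(1 − Φ(1.0332)) ≈ 0.3015

By the reflection principle for standard BM, P(τ_b ≤ t) = 2 · P(B_t ≥ b). Since B_t ~ N(0, t), P(B_t ≥ 3.29) = 1 − Φ(3.29/√t) = 1 − Φ(3.29/√10.14) = 1 − Φ(1.0332) ≈ 0.15076. Doubling: P(τ_{3.29} ≤ 10.14) ≈ 2 · 0.15076 = 0.30152 ≈ 0.3015.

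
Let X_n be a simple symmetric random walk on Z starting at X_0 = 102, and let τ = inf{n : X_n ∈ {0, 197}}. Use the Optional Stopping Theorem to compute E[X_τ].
E[X_τ] = 102

X_n is a martingale and τ is a bounded-mean stopping time (indeed τ is finite a.s. with bounded expectation since the walk is in a bounded region). By the OST, E[X_τ] = E[X_0] = 102. Equivalently: E[X_τ] = 197 · P(hit 197 first) + 0 · P(hit 0 first) = 197 · (102/197) = 102.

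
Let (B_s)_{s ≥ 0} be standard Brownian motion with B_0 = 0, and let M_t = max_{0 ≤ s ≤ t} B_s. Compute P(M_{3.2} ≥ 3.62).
P(M_{3.2} ≥ 3.62) = 2·P(B_{3.2} ≥ 3.62) = 2(1 − Φ(3.62/√3.2)) ≈ 0.0430

By the reflection principle for Brownian motion, P(M_t ≥ a) = 2 · P(B_t ≥ a) for a ≥ 0. Since B_t ~ N(0, t), P(B_t ≥ 3.62) = 1 − Φ(3.62/√t) = 1 − Φ(3.62/√3.2) = 1 − Φ(2.0236). So
  P(M_{3.2} ≥ 3.62) = 2(1 − Φ(2.0236)) ≈ 0.0430.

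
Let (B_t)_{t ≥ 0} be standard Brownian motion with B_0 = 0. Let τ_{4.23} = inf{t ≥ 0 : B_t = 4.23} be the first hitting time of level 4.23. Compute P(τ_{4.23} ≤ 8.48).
P(τ_{4.23} ≤ 8.48) = 2(1 − Φ(4.23/√8.48)) = 2(1 − Φ(1.4526)) ≈ 0.1463

By the reflection principle for standard BM, P(τ_b ≤ t) = 2 · P(B_t ≥ b). Since B_t ~ N(0, t), P(B_t ≥ 4.23) = 1 − Φ(4.23/√t) = 1 − Φ(4.23/√8.48) = 1 − Φ(1.4526) ≈ 0.07317. Doubling: P(τ_{4.23} ≤ 8.48) ≈ 2 · 0.07317 = 0.14634 ≈ 0.1463.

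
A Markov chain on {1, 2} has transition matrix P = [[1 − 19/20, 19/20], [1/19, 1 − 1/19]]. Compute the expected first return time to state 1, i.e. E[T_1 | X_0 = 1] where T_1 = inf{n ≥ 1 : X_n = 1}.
E[T_1 | X_0 = 1] = 1/π_1 = 381/20

For an irreducible recurrent Markov chain with stationary distribution π, E[T_i | X_0 = i] = 1/π_i (Kac's formula). Here π_1 = (1/19)/(19/20 + 1/19) = (1/19)/(381/380) = 20/381, so E[T_1 | X_0 = 1] = 1/π_1 = (19/20 + 1/19)/(1/19) = (381/380)/(1/19) = 381/20.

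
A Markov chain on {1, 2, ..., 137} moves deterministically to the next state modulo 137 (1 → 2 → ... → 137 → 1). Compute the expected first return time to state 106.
E[T_106 | X_0 = 106] = 137

The chain cycles deterministically, so starting at state 106 it returns in exactly 137 steps. Equivalently, the stationary distribution is uniform π_j = 1/137 for every state j, so by Kac's formula E[T_106] = 1/π_106 = 137.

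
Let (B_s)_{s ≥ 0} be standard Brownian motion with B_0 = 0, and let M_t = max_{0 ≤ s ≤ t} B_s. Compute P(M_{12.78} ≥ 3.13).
P(M_{12.78} ≥ 3.13) = 2·P(B_{12.78} ≥ 3.13) = 2(1 − Φ(3.13/√12.78)) ≈ 0.3813

By the reflection principle for Brownian motion, P(M_t ≥ a) = 2 · P(B_t ≥ a) for a ≥ 0. Since B_t ~ N(0, t), P(B_t ≥ 3.13) = 1 − Φ(3.13/√t) = 1 − Φ(3.13/√12.78) = 1 − Φ(0.8755). So
  P(M_{12.78} ≥ 3.13) = 2(1 − Φ(0.8755)) ≈ 0.3813.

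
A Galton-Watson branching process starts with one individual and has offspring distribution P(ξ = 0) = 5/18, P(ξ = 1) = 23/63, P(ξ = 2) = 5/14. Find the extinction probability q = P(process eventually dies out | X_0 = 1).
q = 7/9

The pgf is f(s) = 5/18 + 23/63·s + 5/14·s². The extinction probability q is the smallest fixed point of f in [0, 1]. Setting s = f(s):
  5/14·s² + (23/63 − 1)·s + 5/18 = 0
  5/14·s² − (5/18 + 5/14)·s + 5/18 = 0
which factors as (s − 1)·(5/14·s − 5/18) = 0, giving roots s = 1 and s = (5/18)/(5/14) = 7/9.
Mean offspring μ = 23/63 + 2·5/14 = 68/63 > 1 (supercritical), so q < 1. The extinction probability is the smaller root: q = (5/18)/(5/14) = 7/9.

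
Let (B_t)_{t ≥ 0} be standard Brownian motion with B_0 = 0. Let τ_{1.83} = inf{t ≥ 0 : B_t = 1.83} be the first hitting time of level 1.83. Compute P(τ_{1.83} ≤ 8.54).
P(τ_{1.83} ≤ 8.54) = 2(1 − Φ(1.83/√8.54)) = 2(1 − Φ(0.6262)) ≈ 0.5312

By the reflection principle for standard BM, P(τ_b ≤ t) = 2 · P(B_t ≥ b). Since B_t ~ N(0, t), P(B_t ≥ 1.83) = 1 − Φ(1.83/√t) = 1 − Φ(1.83/√8.54) = 1 − Φ(0.6262) ≈ 0.26559. Doubling: P(τ_{1.83} ≤ 8.54) ≈ 2 · 0.26559 = 0.53118 ≈ 0.5312.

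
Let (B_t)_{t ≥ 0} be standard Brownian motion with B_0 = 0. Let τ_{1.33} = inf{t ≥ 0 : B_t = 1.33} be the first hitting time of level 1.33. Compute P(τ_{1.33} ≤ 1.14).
P(τ_{1.33} ≤ 1.14) = 2(1 − Φ(1.33/√1.14)) = 2(1 − Φ(1.2457)) ≈ 0.2129

By the reflection principle for standard BM, P(τ_b ≤ t) = 2 · P(B_t ≥ b). Since B_t ~ N(0, t), P(B_t ≥ 1.33) = 1 − Φ(1.33/√t) = 1 − Φ(1.33/√1.14) = 1 − Φ(1.2457) ≈ 0.10644. Doubling: P(τ_{1.33} ≤ 1.14) ≈ 2 · 0.10644 = 0.21288 ≈ 0.2129.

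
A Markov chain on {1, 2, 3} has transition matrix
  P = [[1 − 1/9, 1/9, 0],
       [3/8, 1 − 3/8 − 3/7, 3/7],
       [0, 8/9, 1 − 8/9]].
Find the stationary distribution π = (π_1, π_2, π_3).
π = (189/272, 7/34, 27/272)

This is a birth-death chain on three states, which satisfies detailed balance: π_1 · P_{12} = π_2 · P_{21} and π_2 · P_{23} = π_3 · P_{32}.
From π_1 · 1/9 = π_2 · 3/8: π_2/π_1 = (1/9)/(3/8) = 8/27.
From π_2 · 3/7 = π_3 · 8/9: π_3/π_2 = (3/7)/(8/9) = 27/56.
Take π_1 proportional to 1; then unnormalized π = (1, 8/27, 1/7). Normalize by dividing by the sum 272/189:
  π = (189/272, 7/34, 27/272).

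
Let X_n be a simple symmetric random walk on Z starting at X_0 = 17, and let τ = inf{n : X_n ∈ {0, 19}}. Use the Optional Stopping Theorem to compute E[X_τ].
E[X_τ] = 17

X_n is a martingale and τ is a bounded-mean stopping time (indeed τ is finite a.s. with bounded expectation since the walk is in a bounded region). By the OST, E[X_τ] = E[X_0] = 17. Equivalently: E[X_τ] = 19 · P(hit 19 first) + 0 · P(hit 0 first) = 19 · (17/19) = 17.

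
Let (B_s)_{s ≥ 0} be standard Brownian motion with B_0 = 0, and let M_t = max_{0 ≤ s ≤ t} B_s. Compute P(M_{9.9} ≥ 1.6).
P(M_{9.9} ≥ 1.6) = 2·P(B_{9.9} ≥ 1.6) = 2(1 − Φ(1.6/√9.9)) ≈ 0.6111

By the reflection principle for Brownian motion, P(M_t ≥ a) = 2 · P(B_t ≥ a) for a ≥ 0. Since B_t ~ N(0, t), P(B_t ≥ 1.6) = 1 − Φ(1.6/√t) = 1 − Φ(1.6/√9.9) = 1 − Φ(0.5085). So
  P(M_{9.9} ≥ 1.6) = 2(1 − Φ(0.5085)) ≈ 0.6111.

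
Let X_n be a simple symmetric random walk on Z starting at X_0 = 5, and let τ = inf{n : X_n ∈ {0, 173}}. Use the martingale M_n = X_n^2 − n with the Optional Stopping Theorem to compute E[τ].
E[τ] = 840

M_n = X_n^2 − n is a martingale (since E[X_{n+1}^2 | F_n] = X_n^2 + 1). By OST (τ has finite mean in a bounded region), E[M_τ] = E[M_0] = X_0^2 − 0 = 5^2 = 25. Also E[M_τ] = E[X_τ^2] − E[τ]. The walk exits at 0 or 173, with P(hit 173 first) = 5/173, so E[X_τ^2] = 173^2 · 5/173 + 0 = 865. Thus E[τ] = E[X_τ^2] − E[M_τ] = 865 − 25 = 840 = 5(173 − 5) = 840.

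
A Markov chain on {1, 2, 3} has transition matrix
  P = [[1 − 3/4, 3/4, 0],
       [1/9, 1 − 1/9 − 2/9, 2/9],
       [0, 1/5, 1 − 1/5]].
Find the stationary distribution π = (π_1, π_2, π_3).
π = (4/61, 27/61, 30/61)

This is a birth-death chain on three states, which satisfies detailed balance: π_1 · P_{12} = π_2 · P_{21} and π_2 · P_{23} = π_3 · P_{32}.
From π_1 · 3/4 = π_2 · 1/9: π_2/π_1 = (3/4)/(1/9) = 27/4.
From π_2 · 2/9 = π_3 · 1/5: π_3/π_2 = (2/9)/(1/5) = 10/9.
Take π_1 proportional to 1; then unnormalized π = (1, 27/4, 15/2). Normalize by dividing by the sum 61/4:
  π = (4/61, 27/61, 30/61).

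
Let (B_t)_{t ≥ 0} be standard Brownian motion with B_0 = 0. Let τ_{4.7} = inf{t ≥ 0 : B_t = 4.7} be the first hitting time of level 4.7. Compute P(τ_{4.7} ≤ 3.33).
P(τ_{4.7} ≤ 3.33) = 2(1 − Φ(4.7/√3.33)) = 2(1 − Φ(2.5756)) ≈ 0.0100

By the reflection principle for standard BM, P(τ_b ≤ t) = 2 · P(B_t ≥ b). Since B_t ~ N(0, t), P(B_t ≥ 4.7) = 1 − Φ(4.7/√t) = 1 − Φ(4.7/√3.33) = 1 − Φ(2.5756) ≈ 0.00500. Doubling: P(τ_{4.7} ≤ 3.33) ≈ 2 · 0.00500 = 0.01000 ≈ 0.0100.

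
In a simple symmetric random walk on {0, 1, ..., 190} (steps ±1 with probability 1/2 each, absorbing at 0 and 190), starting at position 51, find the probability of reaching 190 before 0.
P(hit 190 before 0) = 51/190

Let u_k = P(hit 190 before 0 | start at k). Then u_0 = 0, u_190 = 1, and u_k = u_{k-1}/2 + u_{k+1}/2 for 1 ≤ k ≤ 189. This harmonic recurrence is solved by u_k = k/190, giving u_51 = 51/190.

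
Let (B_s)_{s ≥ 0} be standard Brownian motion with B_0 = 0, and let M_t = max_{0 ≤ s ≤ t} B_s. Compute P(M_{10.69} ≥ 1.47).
P(M_{10.69} ≥ 1.47) = 2·P(B_{10.69} ≥ 1.47) = 2(1 − Φ(1.47/√10.69)) ≈ 0.6530

By the reflection principle for Brownian motion, P(M_t ≥ a) = 2 · P(B_t ≥ a) for a ≥ 0. Since B_t ~ N(0, t), P(B_t ≥ 1.47) = 1 − Φ(1.47/√t) = 1 − Φ(1.47/√10.69) = 1 − Φ(0.4496). So
  P(M_{10.69} ≥ 1.47) = 2(1 − Φ(0.4496)) ≈ 0.6530.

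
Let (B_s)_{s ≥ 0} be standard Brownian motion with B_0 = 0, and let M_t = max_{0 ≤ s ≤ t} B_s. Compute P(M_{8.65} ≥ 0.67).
P(M_{8.65} ≥ 0.67) = 2·P(B_{8.65} ≥ 0.67) = 2(1 − Φ(0.67/√8.65)) ≈ 0.8198

By the reflection principle for Brownian motion, P(M_t ≥ a) = 2 · P(B_t ≥ a) for a ≥ 0. Since B_t ~ N(0, t), P(B_t ≥ 0.67) = 1 − Φ(0.67/√t) = 1 − Φ(0.67/√8.65) = 1 − Φ(0.2278). So
  P(M_{8.65} ≥ 0.67) = 2(1 − Φ(0.2278)) ≈ 0.8198.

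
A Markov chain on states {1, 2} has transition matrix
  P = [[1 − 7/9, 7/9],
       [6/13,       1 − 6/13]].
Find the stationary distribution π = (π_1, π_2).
π_1 = 54/145, π_2 = 91/145

Solve πP = π with π_1 + π_2 = 1. From πP = π: π_1 · (1 − 7/9) + π_2 · 6/13 = π_1 ⇒ π_2 · 6/13 = π_1 · 7/9 ⇒ π_2/π_1 = (7/9)/(6/13) = 91/54. Together with π_1 + π_2 = 1:
  π_1 = (6/13)/(7/9 + 6/13) = (6/13)/(145/117) = 54/145,
  π_2 = (7/9)/(7/9 + 6/13) = (7/9)/(145/117) = 91/145.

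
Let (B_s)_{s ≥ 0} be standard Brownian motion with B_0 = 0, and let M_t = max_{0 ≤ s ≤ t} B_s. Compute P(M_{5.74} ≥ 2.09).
P(M_{5.74} ≥ 2.09) = 2·P(B_{5.74} ≥ 2.09) = 2(1 − Φ(2.09/√5.74)) ≈ 0.3830

By the reflection principle for Brownian motion, P(M_t ≥ a) = 2 · P(B_t ≥ a) for a ≥ 0. Since B_t ~ N(0, t), P(B_t ≥ 2.09) = 1 − Φ(2.09/√t) = 1 − Φ(2.09/√5.74) = 1 − Φ(0.8723). So
  P(M_{5.74} ≥ 2.09) = 2(1 − Φ(0.8723)) ≈ 0.3830.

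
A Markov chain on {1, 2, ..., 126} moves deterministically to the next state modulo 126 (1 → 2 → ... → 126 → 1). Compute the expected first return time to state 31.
E[T_31 | X_0 = 31] = 126

The chain cycles deterministically, so starting at state 31 it returns in exactly 126 steps. Equivalently, the stationary distribution is uniform π_j = 1/126 for every state j, so by Kac's formula E[T_31] = 1/π_31 = 126.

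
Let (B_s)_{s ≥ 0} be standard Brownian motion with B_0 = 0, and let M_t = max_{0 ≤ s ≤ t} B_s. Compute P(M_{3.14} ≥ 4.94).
P(M_{3.14} ≥ 4.94) = 2·P(B_{3.14} ≥ 4.94) = 2(1 − Φ(4.94/√3.14)) ≈ 0.0053

By the reflection principle for Brownian motion, P(M_t ≥ a) = 2 · P(B_t ≥ a) for a ≥ 0. Since B_t ~ N(0, t), P(B_t ≥ 4.94) = 1 − Φ(4.94/√t) = 1 − Φ(4.94/√3.14) = 1 − Φ(2.7878). So
  P(M_{3.14} ≥ 4.94) = 2(1 − Φ(2.7878)) ≈ 0.0053.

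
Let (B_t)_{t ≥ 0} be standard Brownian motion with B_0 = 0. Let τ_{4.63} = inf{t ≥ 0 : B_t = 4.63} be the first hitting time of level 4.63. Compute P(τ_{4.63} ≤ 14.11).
P(τ_{4.63} ≤ 14.11) = 2(1 − Φ(4.63/√14.11)) = 2(1 − Φ(1.2326)) ≈ 0.2177

By the reflection principle for standard BM, P(τ_b ≤ t) = 2 · P(B_t ≥ b). Since B_t ~ N(0, t), P(B_t ≥ 4.63) = 1 − Φ(4.63/√t) = 1 − Φ(4.63/√14.11) = 1 − Φ(1.2326) ≈ 0.10886. Doubling: P(τ_{4.63} ≤ 14.11) ≈ 2 · 0.10886 = 0.21772 ≈ 0.2177.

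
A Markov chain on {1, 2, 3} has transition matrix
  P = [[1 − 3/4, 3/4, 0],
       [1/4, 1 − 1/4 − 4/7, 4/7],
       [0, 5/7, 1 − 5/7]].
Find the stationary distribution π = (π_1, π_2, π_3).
π = (5/32, 15/32, 3/8)

This is a birth-death chain on three states, which satisfies detailed balance: π_1 · P_{12} = π_2 · P_{21} and π_2 · P_{23} = π_3 · P_{32}.
From π_1 · 3/4 = π_2 · 1/4: π_2/π_1 = (3/4)/(1/4) = 3.
From π_2 · 4/7 = π_3 · 5/7: π_3/π_2 = (4/7)/(5/7) = 4/5.
Take π_1 proportional to 1; then unnormalized π = (1, 3, 12/5). Normalize by dividing by the sum 32/5:
  π = (5/32, 15/32, 3/8).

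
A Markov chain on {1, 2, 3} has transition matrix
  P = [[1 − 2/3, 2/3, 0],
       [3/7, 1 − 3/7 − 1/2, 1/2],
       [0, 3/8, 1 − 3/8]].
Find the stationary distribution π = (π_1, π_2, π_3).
π = (27/125, 42/125, 56/125)

This is a birth-death chain on three states, which satisfies detailed balance: π_1 · P_{12} = π_2 · P_{21} and π_2 · P_{23} = π_3 · P_{32}.
From π_1 · 2/3 = π_2 · 3/7: π_2/π_1 = (2/3)/(3/7) = 14/9.
From π_2 · 1/2 = π_3 · 3/8: π_3/π_2 = (1/2)/(3/8) = 4/3.
Take π_1 proportional to 1; then unnormalized π = (1, 14/9, 56/27). Normalize by dividing by the sum 125/27:
  π = (27/125, 42/125, 56/125).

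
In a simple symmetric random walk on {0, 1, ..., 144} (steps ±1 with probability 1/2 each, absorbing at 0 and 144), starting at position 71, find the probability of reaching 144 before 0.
P(hit 144 before 0) = 71/144

Let u_k = P(hit 144 before 0 | start at k). Then u_0 = 0, u_144 = 1, and u_k = u_{k-1}/2 + u_{k+1}/2 for 1 ≤ k ≤ 143. This harmonic recurrence is solved by u_k = k/144, giving u_71 = 71/144.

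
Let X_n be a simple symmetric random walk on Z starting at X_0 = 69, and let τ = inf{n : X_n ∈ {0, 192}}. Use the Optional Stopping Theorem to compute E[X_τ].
E[X_τ] = 69

X_n is a martingale and τ is a bounded-mean stopping time (indeed τ is finite a.s. with bounded expectation since the walk is in a bounded region). By the OST, E[X_τ] = E[X_0] = 69. Equivalently: E[X_τ] = 192 · P(hit 192 first) + 0 · P(hit 0 first) = 192 · (69/192) = 69.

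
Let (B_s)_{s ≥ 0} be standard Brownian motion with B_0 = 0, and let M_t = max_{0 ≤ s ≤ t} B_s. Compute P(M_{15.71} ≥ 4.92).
P(M_{15.71} ≥ 4.92) = 2·P(B_{15.71} ≥ 4.92) = 2(1 − Φ(4.92/√15.71)) ≈ 0.2145

By the reflection principle for Brownian motion, P(M_t ≥ a) = 2 · P(B_t ≥ a) for a ≥ 0. Since B_t ~ N(0, t), P(B_t ≥ 4.92) = 1 − Φ(4.92/√t) = 1 − Φ(4.92/√15.71) = 1 − Φ(1.2413). So
  P(M_{15.71} ≥ 4.92) = 2(1 − Φ(1.2413)) ≈ 0.2145.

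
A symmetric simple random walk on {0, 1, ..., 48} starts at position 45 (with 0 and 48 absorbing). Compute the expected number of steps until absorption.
E[τ | X_0 = 45] = 135

Let v_k = E[τ | X_0 = k]. Boundary: v_0 = v_48 = 0. Recurrence: v_k = 1 + (v_{k-1} + v_{k+1})/2 for 1 ≤ k ≤ 47. The particular solution to v_k − (v_{k-1} + v_{k+1})/2 = 1 is v_k = −k^2. Adding homogeneous solution A + B k and matching boundaries gives v_k = k (48 − k). Substituting k = 45: v_45 = 45 · 3 = 135.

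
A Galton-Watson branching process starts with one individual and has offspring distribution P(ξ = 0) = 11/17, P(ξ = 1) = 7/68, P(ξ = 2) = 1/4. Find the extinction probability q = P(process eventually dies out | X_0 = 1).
q = 1

Mean offspring μ = 0·11/17 + 1·7/68 + 2·1/4 = 41/68 ≤ 1. For μ ≤ 1 with offspring not concentrated at 1, the Galton-Watson process goes extinct almost surely, so q = 1.
(Algebraic check: The pgf is f(s) = 11/17 + 7/68·s + 1/4·s². The extinction probability q is the smallest fixed point of f in [0, 1]. Setting s = f(s):
  1/4·s² + (7/68 − 1)·s + 11/17 = 0
  1/4·s² − (11/17 + 1/4)·s + 11/17 = 0
which factors as (s − 1)·(1/4·s − 11/17) = 0, giving roots s = 1 and s = (11/17)/(1/4) = 44/17. Since 44/17 ≥ 1, the smallest root in [0, 1] is s = 1.)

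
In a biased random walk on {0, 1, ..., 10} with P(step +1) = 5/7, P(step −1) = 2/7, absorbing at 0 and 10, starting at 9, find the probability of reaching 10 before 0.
P(hit 10 before 0) = (1 − (2/5)^9) / (1 − (2/5)^10) = 3254355/3254867

Let u_k denote P(reach 10 before 0 | start at k). Boundary: u_0 = 0, u_10 = 1. Recurrence: u_k = 5/7·u_{k+1} + 2/7·u_{k-1} for 1 ≤ k ≤ 9. Try u_k = A + B·r^k with r = q/p = (2/7)/(5/7) = 2/5. Substitution satisfies the recurrence; boundary conditions give:
  u_k = (1 − r^k) / (1 − r^N) = (1 − (2/5)^9) / (1 − (2/5)^10) = 3254355/3254867.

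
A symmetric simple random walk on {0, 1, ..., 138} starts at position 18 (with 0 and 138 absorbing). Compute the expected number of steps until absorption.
E[τ | X_0 = 18] = 2160

Let v_k = E[τ | X_0 = k]. Boundary: v_0 = v_138 = 0. Recurrence: v_k = 1 + (v_{k-1} + v_{k+1})/2 for 1 ≤ k ≤ 137. The particular solution to v_k − (v_{k-1} + v_{k+1})/2 = 1 is v_k = −k^2. Adding homogeneous solution A + B k and matching boundaries gives v_k = k (138 − k). Substituting k = 18: v_18 = 18 · 120 = 2160.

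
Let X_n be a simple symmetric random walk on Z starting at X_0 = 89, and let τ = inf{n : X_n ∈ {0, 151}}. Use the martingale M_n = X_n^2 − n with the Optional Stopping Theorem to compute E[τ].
E[τ] = 5518

M_n = X_n^2 − n is a martingale (since E[X_{n+1}^2 | F_n] = X_n^2 + 1). By OST (τ has finite mean in a bounded region), E[M_τ] = E[M_0] = X_0^2 − 0 = 89^2 = 7921. Also E[M_τ] = E[X_τ^2] − E[τ]. The walk exits at 0 or 151, with P(hit 151 first) = 89/151, so E[X_τ^2] = 151^2 · 89/151 + 0 = 13439. Thus E[τ] = E[X_τ^2] − E[M_τ] = 13439 − 7921 = 5518 = 89(151 − 89) = 5518.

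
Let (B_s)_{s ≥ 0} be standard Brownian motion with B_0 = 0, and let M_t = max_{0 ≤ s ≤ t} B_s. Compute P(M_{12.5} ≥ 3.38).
P(M_{12.5} ≥ 3.38) = 2·P(B_{12.5} ≥ 3.38) = 2(1 − Φ(3.38/√12.5)) ≈ 0.3391

By the reflection principle for Brownian motion, P(M_t ≥ a) = 2 · P(B_t ≥ a) for a ≥ 0. Since B_t ~ N(0, t), P(B_t ≥ 3.38) = 1 − Φ(3.38/√t) = 1 − Φ(3.38/√12.5) = 1 − Φ(0.9560). So
  P(M_{12.5} ≥ 3.38) = 2(1 − Φ(0.9560)) ≈ 0.3391.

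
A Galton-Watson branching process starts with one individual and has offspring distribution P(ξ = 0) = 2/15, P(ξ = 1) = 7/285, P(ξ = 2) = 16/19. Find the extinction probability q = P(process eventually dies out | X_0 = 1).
q = 19/120

The pgf is f(s) = 2/15 + 7/285·s + 16/19·s². The extinction probability q is the smallest fixed point of f in [0, 1]. Setting s = f(s):
  16/19·s² + (7/285 − 1)·s + 2/15 = 0
  16/19·s² − (2/15 + 16/19)·s + 2/15 = 0
which factors as (s − 1)·(16/19·s − 2/15) = 0, giving roots s = 1 and s = (2/15)/(16/19) = 19/120.
Mean offspring μ = 7/285 + 2·16/19 = 487/285 > 1 (supercritical), so q < 1. The extinction probability is the smaller root: q = (2/15)/(16/19) = 19/120.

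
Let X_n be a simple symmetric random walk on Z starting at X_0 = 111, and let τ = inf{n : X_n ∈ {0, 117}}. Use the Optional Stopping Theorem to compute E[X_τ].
E[X_τ] = 111

X_n is a martingale and τ is a bounded-mean stopping time (indeed τ is finite a.s. with bounded expectation since the walk is in a bounded region). By the OST, E[X_τ] = E[X_0] = 111. Equivalently: E[X_τ] = 117 · P(hit 117 first) + 0 · P(hit 0 first) = 117 · (111/117) = 111.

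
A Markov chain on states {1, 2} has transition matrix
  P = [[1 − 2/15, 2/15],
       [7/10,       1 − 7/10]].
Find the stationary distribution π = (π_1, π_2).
π_1 = 21/25, π_2 = 4/25

Solve πP = π with π_1 + π_2 = 1. From πP = π: π_1 · (1 − 2/15) + π_2 · 7/10 = π_1 ⇒ π_2 · 7/10 = π_1 · 2/15 ⇒ π_2/π_1 = (2/15)/(7/10) = 4/21. Together with π_1 + π_2 = 1:
  π_1 = (7/10)/(2/15 + 7/10) = (7/10)/(5/6) = 21/25,
  π_2 = (2/15)/(2/15 + 7/10) = (2/15)/(5/6) = 4/25.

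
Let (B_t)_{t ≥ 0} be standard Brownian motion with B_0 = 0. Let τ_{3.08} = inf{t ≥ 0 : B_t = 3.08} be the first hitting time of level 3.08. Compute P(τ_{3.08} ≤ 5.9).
P(τ_{3.08} ≤ 5.9) = 2(1 − Φ(3.08/√5.9)) = 2(1 − Φ(1.2680)) ≈ 0.2048

By the reflection principle for standard BM, P(τ_b ≤ t) = 2 · P(B_t ≥ b). Since B_t ~ N(0, t), P(B_t ≥ 3.08) = 1 − Φ(3.08/√t) = 1 − Φ(3.08/√5.9) = 1 − Φ(1.2680) ≈ 0.10240. Doubling: P(τ_{3.08} ≤ 5.9) ≈ 2 · 0.10240 = 0.20480 ≈ 0.2048.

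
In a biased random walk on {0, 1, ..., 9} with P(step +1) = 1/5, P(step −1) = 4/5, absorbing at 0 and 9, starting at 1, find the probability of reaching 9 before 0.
P(hit 9 before 0) = (1 − (4)^1) / (1 − (4)^9) = 1/87381

Let u_k denote P(reach 9 before 0 | start at k). Boundary: u_0 = 0, u_9 = 1. Recurrence: u_k = 1/5·u_{k+1} + 4/5·u_{k-1} for 1 ≤ k ≤ 8. Try u_k = A + B·r^k with r = q/p = (4/5)/(1/5) = 4. Substitution satisfies the recurrence; boundary conditions give:
  u_k = (1 − r^k) / (1 − r^N) = (1 − (4)^1) / (1 − (4)^9) = 1/87381.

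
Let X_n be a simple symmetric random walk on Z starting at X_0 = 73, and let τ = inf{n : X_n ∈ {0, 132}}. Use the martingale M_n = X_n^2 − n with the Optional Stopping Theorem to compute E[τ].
E[τ] = 4307

M_n = X_n^2 − n is a martingale (since E[X_{n+1}^2 | F_n] = X_n^2 + 1). By OST (τ has finite mean in a bounded region), E[M_τ] = E[M_0] = X_0^2 − 0 = 73^2 = 5329. Also E[M_τ] = E[X_τ^2] − E[τ]. The walk exits at 0 or 132, with P(hit 132 first) = 73/132, so E[X_τ^2] = 132^2 · 73/132 + 0 = 9636. Thus E[τ] = E[X_τ^2] − E[M_τ] = 9636 − 5329 = 4307 = 73(132 − 73) = 4307.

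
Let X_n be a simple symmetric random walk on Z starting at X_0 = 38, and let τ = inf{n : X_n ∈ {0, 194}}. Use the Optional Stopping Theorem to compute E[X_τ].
E[X_τ] = 38

X_n is a martingale and τ is a bounded-mean stopping time (indeed τ is finite a.s. with bounded expectation since the walk is in a bounded region). By the OST, E[X_τ] = E[X_0] = 38. Equivalently: E[X_τ] = 194 · P(hit 194 first) + 0 · P(hit 0 first) = 194 · (38/194) = 38.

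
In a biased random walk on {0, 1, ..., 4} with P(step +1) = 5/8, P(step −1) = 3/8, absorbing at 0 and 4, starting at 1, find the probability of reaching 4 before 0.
P(hit 4 before 0) = (1 − (3/5)^1) / (1 − (3/5)^4) = 125/272

Let u_k denote P(reach 4 before 0 | start at k). Boundary: u_0 = 0, u_4 = 1. Recurrence: u_k = 5/8·u_{k+1} + 3/8·u_{k-1} for 1 ≤ k ≤ 3. Try u_k = A + B·r^k with r = q/p = (3/8)/(5/8) = 3/5. Substitution satisfies the recurrence; boundary conditions give:
  u_k = (1 − r^k) / (1 − r^N) = (1 − (3/5)^1) / (1 − (3/5)^4) = 125/272.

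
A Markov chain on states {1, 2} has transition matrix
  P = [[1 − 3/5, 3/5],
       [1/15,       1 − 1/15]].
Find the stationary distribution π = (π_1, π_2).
π_1 = 1/10, π_2 = 9/10

Solve πP = π with π_1 + π_2 = 1. From πP = π: π_1 · (1 − 3/5) + π_2 · 1/15 = π_1 ⇒ π_2 · 1/15 = π_1 · 3/5 ⇒ π_2/π_1 = (3/5)/(1/15) = 9. Together with π_1 + π_2 = 1:
  π_1 = (1/15)/(3/5 + 1/15) = (1/15)/(2/3) = 1/10,
  π_2 = (3/5)/(3/5 + 1/15) = (3/5)/(2/3) = 9/10.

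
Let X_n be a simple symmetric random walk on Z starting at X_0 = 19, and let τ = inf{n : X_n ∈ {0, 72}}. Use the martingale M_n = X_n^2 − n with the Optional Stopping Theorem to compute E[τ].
E[τ] = 1007

M_n = X_n^2 − n is a martingale (since E[X_{n+1}^2 | F_n] = X_n^2 + 1). By OST (τ has finite mean in a bounded region), E[M_τ] = E[M_0] = X_0^2 − 0 = 19^2 = 361. Also E[M_τ] = E[X_τ^2] − E[τ]. The walk exits at 0 or 72, with P(hit 72 first) = 19/72, so E[X_τ^2] = 72^2 · 19/72 + 0 = 1368. Thus E[τ] = E[X_τ^2] − E[M_τ] = 1368 − 361 = 1007 = 19(72 − 19) = 1007.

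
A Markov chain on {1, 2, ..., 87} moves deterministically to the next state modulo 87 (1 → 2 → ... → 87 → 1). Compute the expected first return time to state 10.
E[T_10 | X_0 = 10] = 87

The chain cycles deterministically, so starting at state 10 it returns in exactly 87 steps. Equivalently, the stationary distribution is uniform π_j = 1/87 for every state j, so by Kac's formula E[T_10] = 1/π_10 = 87.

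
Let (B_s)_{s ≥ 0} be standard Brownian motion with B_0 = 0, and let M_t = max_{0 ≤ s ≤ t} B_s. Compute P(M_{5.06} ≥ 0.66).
P(M_{5.06} ≥ 0.66) = 2·P(B_{5.06} ≥ 0.66) = 2(1 − Φ(0.66/√5.06)) ≈ 0.7692

By the reflection principle for Brownian motion, P(M_t ≥ a) = 2 · P(B_t ≥ a) for a ≥ 0. Since B_t ~ N(0, t), P(B_t ≥ 0.66) = 1 − Φ(0.66/√t) = 1 − Φ(0.66/√5.06) = 1 − Φ(0.2934). So
  P(M_{5.06} ≥ 0.66) = 2(1 − Φ(0.2934)) ≈ 0.7692.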